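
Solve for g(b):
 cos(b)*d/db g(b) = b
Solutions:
 g(b) = C1 + Integral(b/cos(b), b)


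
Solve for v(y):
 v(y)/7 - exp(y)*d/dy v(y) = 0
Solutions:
 v(y) = C1*exp(-exp(-y)/7)


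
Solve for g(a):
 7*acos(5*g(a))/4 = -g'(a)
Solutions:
 Integral(1/acos(5*_y), (_y, g(a))) = C1 - 7*a/4


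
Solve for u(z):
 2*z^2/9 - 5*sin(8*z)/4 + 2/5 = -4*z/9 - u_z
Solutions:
 u(z) = C1 - 2*z^3/27 - 2*z^2/9 - 2*z/5 - 5*cos(8*z)/32


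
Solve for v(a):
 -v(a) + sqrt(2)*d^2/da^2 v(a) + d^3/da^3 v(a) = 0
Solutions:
 v(a) = C1*exp(-a*(4*2^(1/3)/(-4*sqrt(2) + sqrt(-32 + (27 - 4*sqrt(2))^2) + 27)^(1/3) + 2^(2/3)*(-4*sqrt(2) + sqrt(-32 + (27 - 4*sqrt(2))^2) + 27)^(1/3) + 4*sqrt(2))/12)*sin(2^(1/3)*sqrt(3)*a*(-2^(1/3)*(-4*sqrt(2) + sqrt(-32 + 729*(-1 + 4*sqrt(2)/27)^2) + 27)^(1/3) + 4/(-4*sqrt(2) + sqrt(-32 + 729*(-1 + 4*sqrt(2)/27)^2) + 27)^(1/3))/12) + C2*exp(-a*(4*2^(1/3)/(-4*sqrt(2) + sqrt(-32 + (27 - 4*sqrt(2))^2) + 27)^(1/3) + 2^(2/3)*(-4*sqrt(2) + sqrt(-32 + (27 - 4*sqrt(2))^2) + 27)^(1/3) + 4*sqrt(2))/12)*cos(2^(1/3)*sqrt(3)*a*(-2^(1/3)*(-4*sqrt(2) + sqrt(-32 + 729*(-1 + 4*sqrt(2)/27)^2) + 27)^(1/3) + 4/(-4*sqrt(2) + sqrt(-32 + 729*(-1 + 4*sqrt(2)/27)^2) + 27)^(1/3))/12) + C3*exp(a*(-2*sqrt(2) + 4*2^(1/3)/(-4*sqrt(2) + sqrt(-32 + (27 - 4*sqrt(2))^2) + 27)^(1/3) + 2^(2/3)*(-4*sqrt(2) + sqrt(-32 + (27 - 4*sqrt(2))^2) + 27)^(1/3))/6)


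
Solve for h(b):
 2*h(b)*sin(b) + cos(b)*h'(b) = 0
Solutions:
 h(b) = C1*cos(b)^2


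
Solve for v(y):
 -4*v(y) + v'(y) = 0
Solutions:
 v(y) = C1*exp(4*y)


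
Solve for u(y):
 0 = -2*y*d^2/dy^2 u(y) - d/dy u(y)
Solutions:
 u(y) = C1 + C2*sqrt(y)


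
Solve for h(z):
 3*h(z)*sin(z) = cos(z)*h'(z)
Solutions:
 h(z) = C1/cos(z)^3


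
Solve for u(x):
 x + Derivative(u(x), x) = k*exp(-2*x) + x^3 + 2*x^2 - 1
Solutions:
 u(x) = C1 - k*exp(-2*x)/2 + x^4/4 + 2*x^3/3 - x^2/2 - x


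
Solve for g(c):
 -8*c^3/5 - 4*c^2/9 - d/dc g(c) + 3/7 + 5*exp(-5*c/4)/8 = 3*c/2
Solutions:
 g(c) = C1 - 2*c^4/5 - 4*c^3/27 - 3*c^2/4 + 3*c/7 - exp(-5*c/4)/2


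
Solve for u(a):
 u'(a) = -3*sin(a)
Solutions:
 u(a) = C1 + 3*cos(a)


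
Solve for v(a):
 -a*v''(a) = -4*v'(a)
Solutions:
 v(a) = C1 + C2*a^5


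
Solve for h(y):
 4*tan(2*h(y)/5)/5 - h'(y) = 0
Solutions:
 h(y) = -5*asin(C1*exp(8*y/25))/2 + 5*pi/2
 h(y) = 5*asin(C1*exp(8*y/25))/2


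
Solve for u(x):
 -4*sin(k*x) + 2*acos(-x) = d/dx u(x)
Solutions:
 u(x) = C1 + 2*x*acos(-x) + 2*sqrt(1 - x^2) - 4*Piecewise((-cos(k*x)/k, Ne(k, 0)), (0, True))


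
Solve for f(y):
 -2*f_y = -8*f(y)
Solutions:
 f(y) = C1*exp(4*y)


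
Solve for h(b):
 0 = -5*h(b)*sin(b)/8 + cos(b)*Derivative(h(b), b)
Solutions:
 h(b) = C1/cos(b)^(5/8)


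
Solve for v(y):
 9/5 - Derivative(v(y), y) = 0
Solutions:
 v(y) = C1 + 9*y/5


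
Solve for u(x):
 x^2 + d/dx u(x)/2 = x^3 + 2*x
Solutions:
 u(x) = C1 + x^4/2 - 2*x^3/3 + 2*x^2


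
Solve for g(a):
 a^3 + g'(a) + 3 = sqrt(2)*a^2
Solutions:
 g(a) = C1 - a^4/4 + sqrt(2)*a^3/3 - 3*a


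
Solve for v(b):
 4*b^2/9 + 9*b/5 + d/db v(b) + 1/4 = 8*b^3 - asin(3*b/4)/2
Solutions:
 v(b) = C1 + 2*b^4 - 4*b^3/27 - 9*b^2/10 - b*asin(3*b/4)/2 - b/4 - sqrt(16 - 9*b^2)/6


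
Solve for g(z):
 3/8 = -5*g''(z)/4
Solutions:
 g(z) = C1 + C2*z - 3*z^2/20


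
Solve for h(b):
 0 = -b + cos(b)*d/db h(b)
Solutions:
 h(b) = C1 + Integral(b/cos(b), b)


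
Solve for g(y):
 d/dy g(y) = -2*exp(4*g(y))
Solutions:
 g(y) = log(-I*(1/(C1 + 8*y))^(1/4))
 g(y) = log(I*(1/(C1 + 8*y))^(1/4))
 g(y) = log(-(1/(C1 + 8*y))^(1/4))
 g(y) = log(1/(C1 + 8*y))/4


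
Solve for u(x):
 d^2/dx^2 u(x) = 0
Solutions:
 u(x) = C1 + C2*x


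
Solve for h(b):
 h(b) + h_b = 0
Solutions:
 h(b) = C1*exp(-b)


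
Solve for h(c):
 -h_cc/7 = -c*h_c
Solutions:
 h(c) = C1 + C2*erfi(sqrt(14)*c/2)


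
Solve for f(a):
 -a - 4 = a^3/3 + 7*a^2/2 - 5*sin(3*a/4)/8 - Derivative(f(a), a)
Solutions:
 f(a) = C1 + a^4/12 + 7*a^3/6 + a^2/2 + 4*a + 5*cos(3*a/4)/6


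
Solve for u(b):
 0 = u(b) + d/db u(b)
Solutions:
 u(b) = C1*exp(-b)


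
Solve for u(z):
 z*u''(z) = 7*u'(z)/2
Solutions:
 u(z) = C1 + C2*z^(9/2)


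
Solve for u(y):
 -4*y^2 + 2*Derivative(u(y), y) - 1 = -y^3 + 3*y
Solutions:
 u(y) = C1 - y^4/8 + 2*y^3/3 + 3*y^2/4 + y/2


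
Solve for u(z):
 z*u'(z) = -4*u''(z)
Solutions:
 u(z) = C1 + C2*erf(sqrt(2)*z/4)


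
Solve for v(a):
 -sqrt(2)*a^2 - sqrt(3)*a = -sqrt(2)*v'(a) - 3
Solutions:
 v(a) = C1 + a^3/3 + sqrt(6)*a^2/4 - 3*sqrt(2)*a/2


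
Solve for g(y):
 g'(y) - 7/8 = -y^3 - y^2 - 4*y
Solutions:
 g(y) = C1 - y^4/4 - y^3/3 - 2*y^2 + 7*y/8


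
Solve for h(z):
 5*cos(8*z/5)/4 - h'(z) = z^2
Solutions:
 h(z) = C1 - z^3/3 + 25*sin(8*z/5)/32


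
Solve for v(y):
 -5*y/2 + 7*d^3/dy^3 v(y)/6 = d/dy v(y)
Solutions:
 v(y) = C1 + C2*exp(-sqrt(42)*y/7) + C3*exp(sqrt(42)*y/7) - 5*y^2/4


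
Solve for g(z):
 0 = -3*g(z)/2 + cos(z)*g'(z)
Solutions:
 g(z) = C1*(sin(z) + 1)^(3/4)/(sin(z) - 1)^(3/4)


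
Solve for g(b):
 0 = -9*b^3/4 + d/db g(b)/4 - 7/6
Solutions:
 g(b) = C1 + 9*b^4/4 + 14*b/3


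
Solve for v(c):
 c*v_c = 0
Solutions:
 v(c) = C1


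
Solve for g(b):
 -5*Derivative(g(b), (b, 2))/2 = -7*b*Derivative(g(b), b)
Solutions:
 g(b) = C1 + C2*erfi(sqrt(35)*b/5)


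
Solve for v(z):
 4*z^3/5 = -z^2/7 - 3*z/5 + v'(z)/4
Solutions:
 v(z) = C1 + 4*z^4/5 + 4*z^3/21 + 6*z^2/5


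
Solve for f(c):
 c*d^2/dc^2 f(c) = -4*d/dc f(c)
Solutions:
 f(c) = C1 + C2/c^3


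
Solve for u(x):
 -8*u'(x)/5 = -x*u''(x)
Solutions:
 u(x) = C1 + C2*x^(13/5)


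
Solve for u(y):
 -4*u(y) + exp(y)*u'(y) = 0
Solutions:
 u(y) = C1*exp(-4*exp(-y))


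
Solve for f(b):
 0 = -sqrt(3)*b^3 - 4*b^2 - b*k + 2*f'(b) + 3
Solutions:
 f(b) = C1 + sqrt(3)*b^4/8 + 2*b^3/3 + b^2*k/4 - 3*b/2


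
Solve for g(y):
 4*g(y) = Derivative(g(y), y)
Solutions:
 g(y) = C1*exp(4*y)


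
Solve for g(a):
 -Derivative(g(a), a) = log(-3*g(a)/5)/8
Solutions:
 8*Integral(1/(log(-_y) - log(5) + log(3)), (_y, g(a))) = C1 - a


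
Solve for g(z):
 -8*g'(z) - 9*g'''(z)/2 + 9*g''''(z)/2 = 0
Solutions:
 g(z) = C1 + C2*exp(z*(-(4*sqrt(39) + 25)^(1/3) - 1/(4*sqrt(39) + 25)^(1/3) + 2)/6)*sin(sqrt(3)*z*(-(4*sqrt(39) + 25)^(1/3) + (4*sqrt(39) + 25)^(-1/3))/6) + C3*exp(z*(-(4*sqrt(39) + 25)^(1/3) - 1/(4*sqrt(39) + 25)^(1/3) + 2)/6)*cos(sqrt(3)*z*(-(4*sqrt(39) + 25)^(1/3) + (4*sqrt(39) + 25)^(-1/3))/6) + C4*exp(z*((4*sqrt(39) + 25)^(-1/3) + 1 + (4*sqrt(39) + 25)^(1/3))/3)


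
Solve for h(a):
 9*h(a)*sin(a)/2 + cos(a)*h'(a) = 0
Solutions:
 h(a) = C1*cos(a)^(9/2)


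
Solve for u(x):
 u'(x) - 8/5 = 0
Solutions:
 u(x) = C1 + 8*x/5


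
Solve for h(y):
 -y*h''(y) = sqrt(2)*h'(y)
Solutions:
 h(y) = C1 + C2*y^(1 - sqrt(2))


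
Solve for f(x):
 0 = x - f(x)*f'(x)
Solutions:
 f(x) = -sqrt(C1 + x^2)
 f(x) = sqrt(C1 + x^2)


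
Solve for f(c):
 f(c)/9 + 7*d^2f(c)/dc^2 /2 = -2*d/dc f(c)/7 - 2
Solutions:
 f(c) = (C1*sin(5*sqrt(26)*c/147) + C2*cos(5*sqrt(26)*c/147))*exp(-2*c/49) - 18


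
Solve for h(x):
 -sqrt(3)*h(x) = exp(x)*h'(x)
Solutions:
 h(x) = C1*exp(sqrt(3)*exp(-x))


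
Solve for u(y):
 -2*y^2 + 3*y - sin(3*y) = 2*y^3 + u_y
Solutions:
 u(y) = C1 - y^4/2 - 2*y^3/3 + 3*y^2/2 + cos(3*y)/3


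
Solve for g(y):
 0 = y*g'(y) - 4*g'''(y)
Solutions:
 g(y) = C1 + Integral(C2*airyai(2^(1/3)*y/2) + C3*airybi(2^(1/3)*y/2), y)


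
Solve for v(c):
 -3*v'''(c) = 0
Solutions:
 v(c) = C1 + C2*c + C3*c^2


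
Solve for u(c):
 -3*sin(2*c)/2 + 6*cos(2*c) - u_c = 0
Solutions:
 u(c) = C1 + 3*sin(2*c) + 3*cos(2*c)/4


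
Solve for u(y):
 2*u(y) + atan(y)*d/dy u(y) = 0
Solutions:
 u(y) = C1*exp(-2*Integral(1/atan(y), y))


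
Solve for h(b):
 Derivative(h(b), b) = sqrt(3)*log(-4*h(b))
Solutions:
 -sqrt(3)*Integral(1/(log(-_y) + 2*log(2)), (_y, h(b)))/3 = C1 - b


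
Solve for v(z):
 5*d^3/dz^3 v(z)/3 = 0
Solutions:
 v(z) = C1 + C2*z + C3*z^2


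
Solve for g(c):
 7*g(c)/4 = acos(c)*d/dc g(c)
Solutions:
 g(c) = C1*exp(7*Integral(1/acos(c), c)/4)


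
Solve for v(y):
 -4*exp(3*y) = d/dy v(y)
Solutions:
 v(y) = C1 - 4*exp(3*y)/3


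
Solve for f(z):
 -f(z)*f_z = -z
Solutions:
 f(z) = -sqrt(C1 + z^2)
 f(z) = sqrt(C1 + z^2)


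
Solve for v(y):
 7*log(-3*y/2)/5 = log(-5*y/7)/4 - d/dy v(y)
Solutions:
 v(y) = C1 - 23*y*log(-y)/20 + y*(-28*log(3) - 5*log(7) + 5*log(5) + 28*log(2) + 23)/20


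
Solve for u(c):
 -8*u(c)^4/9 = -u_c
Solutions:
 u(c) = 3^(1/3)*(-1/(C1 + 8*c))^(1/3)
 u(c) = (-1/(C1 + 8*c))^(1/3)*(-3^(1/3) - 3^(5/6)*I)/2
 u(c) = (-1/(C1 + 8*c))^(1/3)*(-3^(1/3) + 3^(5/6)*I)/2


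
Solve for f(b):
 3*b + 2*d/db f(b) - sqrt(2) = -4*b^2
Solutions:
 f(b) = C1 - 2*b^3/3 - 3*b^2/4 + sqrt(2)*b/2


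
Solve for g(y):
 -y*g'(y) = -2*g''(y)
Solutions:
 g(y) = C1 + C2*erfi(y/2)


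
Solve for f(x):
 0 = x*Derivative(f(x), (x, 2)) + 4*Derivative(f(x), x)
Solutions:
 f(x) = C1 + C2/x^3


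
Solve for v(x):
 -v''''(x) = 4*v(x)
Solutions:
 v(x) = (C1*sin(x) + C2*cos(x))*exp(-x) + (C3*sin(x) + C4*cos(x))*exp(x)


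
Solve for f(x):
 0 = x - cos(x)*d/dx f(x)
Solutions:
 f(x) = C1 + Integral(x/cos(x), x)


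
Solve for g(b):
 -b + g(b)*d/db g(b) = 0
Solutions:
 g(b) = -sqrt(C1 + b^2)
 g(b) = sqrt(C1 + b^2)


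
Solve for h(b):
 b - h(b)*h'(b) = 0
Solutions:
 h(b) = -sqrt(C1 + b^2)
 h(b) = sqrt(C1 + b^2)


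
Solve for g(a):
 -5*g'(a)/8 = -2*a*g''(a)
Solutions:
 g(a) = C1 + C2*a^(21/16)


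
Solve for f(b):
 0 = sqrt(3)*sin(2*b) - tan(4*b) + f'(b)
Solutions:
 f(b) = C1 - log(cos(4*b))/4 + sqrt(3)*cos(2*b)/2


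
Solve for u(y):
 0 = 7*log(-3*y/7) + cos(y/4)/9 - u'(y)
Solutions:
 u(y) = C1 + 7*y*log(-y) - 7*y*log(7) - 7*y + 7*y*log(3) + 4*sin(y/4)/9


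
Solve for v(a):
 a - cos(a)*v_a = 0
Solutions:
 v(a) = C1 + Integral(a/cos(a), a)


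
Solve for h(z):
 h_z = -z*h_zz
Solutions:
 h(z) = C1 + C2*log(z)


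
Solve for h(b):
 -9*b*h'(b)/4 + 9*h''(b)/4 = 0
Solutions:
 h(b) = C1 + C2*erfi(sqrt(2)*b/2)


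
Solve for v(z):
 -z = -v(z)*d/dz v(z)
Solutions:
 v(z) = -sqrt(C1 + z^2)
 v(z) = sqrt(C1 + z^2)


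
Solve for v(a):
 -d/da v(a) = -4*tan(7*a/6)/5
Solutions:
 v(a) = C1 - 24*log(cos(7*a/6))/35


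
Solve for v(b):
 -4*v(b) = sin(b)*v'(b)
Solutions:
 v(b) = C1*(cos(b)^2 + 2*cos(b) + 1)/(cos(b)^2 - 2*cos(b) + 1)


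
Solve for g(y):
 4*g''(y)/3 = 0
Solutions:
 g(y) = C1 + C2*y


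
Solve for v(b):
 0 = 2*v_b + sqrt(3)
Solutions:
 v(b) = C1 - sqrt(3)*b/2


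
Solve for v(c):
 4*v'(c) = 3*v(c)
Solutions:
 v(c) = C1*exp(3*c/4)


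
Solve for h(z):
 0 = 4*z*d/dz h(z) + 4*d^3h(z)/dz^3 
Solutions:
 h(z) = C1 + Integral(C2*airyai(-z) + C3*airybi(-z), z)


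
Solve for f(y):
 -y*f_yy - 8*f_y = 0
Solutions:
 f(y) = C1 + C2/y^7


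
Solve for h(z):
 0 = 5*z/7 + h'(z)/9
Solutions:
 h(z) = C1 - 45*z^2/14


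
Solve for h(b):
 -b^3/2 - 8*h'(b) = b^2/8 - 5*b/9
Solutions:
 h(b) = C1 - b^4/64 - b^3/192 + 5*b^2/144


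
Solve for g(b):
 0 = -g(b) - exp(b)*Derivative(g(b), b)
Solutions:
 g(b) = C1*exp(exp(-b))


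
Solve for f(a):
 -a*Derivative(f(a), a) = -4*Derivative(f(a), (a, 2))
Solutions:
 f(a) = C1 + C2*erfi(sqrt(2)*a/4)


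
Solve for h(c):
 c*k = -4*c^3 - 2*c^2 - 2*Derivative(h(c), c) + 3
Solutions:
 h(c) = C1 - c^4/2 - c^3/3 - c^2*k/4 + 3*c/2


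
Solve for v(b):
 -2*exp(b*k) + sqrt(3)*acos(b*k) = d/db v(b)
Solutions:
 v(b) = C1 - 2*Piecewise((exp(b*k)/k, Ne(k, 0)), (b, True)) + sqrt(3)*Piecewise((b*acos(b*k) - sqrt(-b^2*k^2 + 1)/k, Ne(k, 0)), (pi*b/2, True))


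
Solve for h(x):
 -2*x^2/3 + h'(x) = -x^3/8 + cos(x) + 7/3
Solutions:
 h(x) = C1 - x^4/32 + 2*x^3/9 + 7*x/3 + sin(x)


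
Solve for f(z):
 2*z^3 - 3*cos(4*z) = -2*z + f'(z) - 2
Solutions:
 f(z) = C1 + z^4/2 + z^2 + 2*z - 3*sin(4*z)/4


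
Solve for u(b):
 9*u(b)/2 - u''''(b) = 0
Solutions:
 u(b) = C1*exp(-2^(3/4)*sqrt(3)*b/2) + C2*exp(2^(3/4)*sqrt(3)*b/2) + C3*sin(2^(3/4)*sqrt(3)*b/2) + C4*cos(2^(3/4)*sqrt(3)*b/2)


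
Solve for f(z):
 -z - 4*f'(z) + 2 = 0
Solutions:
 f(z) = C1 - z^2/8 + z/2


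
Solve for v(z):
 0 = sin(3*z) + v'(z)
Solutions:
 v(z) = C1 + cos(3*z)/3


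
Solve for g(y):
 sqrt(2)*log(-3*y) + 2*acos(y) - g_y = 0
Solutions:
 g(y) = C1 + sqrt(2)*y*(log(-y) - 1) + 2*y*acos(y) + sqrt(2)*y*log(3) - 2*sqrt(1 - y^2)


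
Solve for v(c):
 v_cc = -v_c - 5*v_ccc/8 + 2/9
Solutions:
 v(c) = C1 + 2*c/9 + (C2*sin(2*sqrt(6)*c/5) + C3*cos(2*sqrt(6)*c/5))*exp(-4*c/5)


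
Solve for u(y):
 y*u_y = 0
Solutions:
 u(y) = C1


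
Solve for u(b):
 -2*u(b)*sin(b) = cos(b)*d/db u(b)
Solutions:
 u(b) = C1*cos(b)^2


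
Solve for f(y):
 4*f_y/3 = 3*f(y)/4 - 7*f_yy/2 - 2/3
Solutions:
 f(y) = C1*exp(y*(-8 + sqrt(442))/42) + C2*exp(-y*(8 + sqrt(442))/42) + 8/9


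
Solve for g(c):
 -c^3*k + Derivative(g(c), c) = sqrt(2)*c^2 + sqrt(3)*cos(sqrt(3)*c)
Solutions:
 g(c) = C1 + c^4*k/4 + sqrt(2)*c^3/3 + sin(sqrt(3)*c)


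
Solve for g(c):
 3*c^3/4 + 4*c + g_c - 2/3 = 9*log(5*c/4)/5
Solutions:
 g(c) = C1 - 3*c^4/16 - 2*c^2 + 9*c*log(c)/5 - 18*c*log(2)/5 - 17*c/15 + 9*c*log(5)/5


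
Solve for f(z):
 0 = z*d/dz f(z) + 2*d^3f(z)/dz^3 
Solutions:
 f(z) = C1 + Integral(C2*airyai(-2^(2/3)*z/2) + C3*airybi(-2^(2/3)*z/2), z)


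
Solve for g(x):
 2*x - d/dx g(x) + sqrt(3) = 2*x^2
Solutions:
 g(x) = C1 - 2*x^3/3 + x^2 + sqrt(3)*x


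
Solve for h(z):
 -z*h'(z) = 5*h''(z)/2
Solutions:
 h(z) = C1 + C2*erf(sqrt(5)*z/5)


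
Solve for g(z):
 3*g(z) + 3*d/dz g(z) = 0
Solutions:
 g(z) = C1*exp(-z)


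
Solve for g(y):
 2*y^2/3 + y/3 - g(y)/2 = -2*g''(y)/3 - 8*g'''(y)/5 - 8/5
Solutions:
 g(y) = C1*exp(-y*(5*5^(2/3)/(432*sqrt(11) + 1433)^(1/3) + 10 + 5^(1/3)*(432*sqrt(11) + 1433)^(1/3))/72)*sin(sqrt(3)*5^(1/3)*y*(-(432*sqrt(11) + 1433)^(1/3) + 5*5^(1/3)/(432*sqrt(11) + 1433)^(1/3))/72) + C2*exp(-y*(5*5^(2/3)/(432*sqrt(11) + 1433)^(1/3) + 10 + 5^(1/3)*(432*sqrt(11) + 1433)^(1/3))/72)*cos(sqrt(3)*5^(1/3)*y*(-(432*sqrt(11) + 1433)^(1/3) + 5*5^(1/3)/(432*sqrt(11) + 1433)^(1/3))/72) + C3*exp(y*(-5 + 5*5^(2/3)/(432*sqrt(11) + 1433)^(1/3) + 5^(1/3)*(432*sqrt(11) + 1433)^(1/3))/36) + 4*y^2/3 + 2*y/3 + 304/45


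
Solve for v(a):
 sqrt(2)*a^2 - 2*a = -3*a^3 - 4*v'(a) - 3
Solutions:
 v(a) = C1 - 3*a^4/16 - sqrt(2)*a^3/12 + a^2/4 - 3*a/4


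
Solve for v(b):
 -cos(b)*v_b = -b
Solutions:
 v(b) = C1 + Integral(b/cos(b), b)


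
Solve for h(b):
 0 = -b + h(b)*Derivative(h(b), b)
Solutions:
 h(b) = -sqrt(C1 + b^2)
 h(b) = sqrt(C1 + b^2)


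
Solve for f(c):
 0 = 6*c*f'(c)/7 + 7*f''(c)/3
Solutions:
 f(c) = C1 + C2*erf(3*c/7)


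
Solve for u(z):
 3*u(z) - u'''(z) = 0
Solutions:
 u(z) = C3*exp(3^(1/3)*z) + (C1*sin(3^(5/6)*z/2) + C2*cos(3^(5/6)*z/2))*exp(-3^(1/3)*z/2)


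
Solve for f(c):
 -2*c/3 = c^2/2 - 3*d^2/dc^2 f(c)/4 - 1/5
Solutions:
 f(c) = C1 + C2*c + c^4/18 + 4*c^3/27 - 2*c^2/15


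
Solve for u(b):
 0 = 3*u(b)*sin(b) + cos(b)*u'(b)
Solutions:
 u(b) = C1*cos(b)^3


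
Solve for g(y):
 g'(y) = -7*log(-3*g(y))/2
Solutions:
 2*Integral(1/(log(-_y) + log(3)), (_y, g(y)))/7 = C1 - y


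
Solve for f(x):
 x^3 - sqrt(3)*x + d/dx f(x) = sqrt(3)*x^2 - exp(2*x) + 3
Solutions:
 f(x) = C1 - x^4/4 + sqrt(3)*x^3/3 + sqrt(3)*x^2/2 + 3*x - exp(2*x)/2


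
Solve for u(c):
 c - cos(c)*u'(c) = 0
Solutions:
 u(c) = C1 + Integral(c/cos(c), c)


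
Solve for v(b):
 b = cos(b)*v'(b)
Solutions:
 v(b) = C1 + Integral(b/cos(b), b)


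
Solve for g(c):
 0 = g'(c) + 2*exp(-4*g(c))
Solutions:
 g(c) = log(-I*(C1 - 8*c)^(1/4))
 g(c) = log(I*(C1 - 8*c)^(1/4))
 g(c) = log(-(C1 - 8*c)^(1/4))
 g(c) = log(C1 - 8*c)/4


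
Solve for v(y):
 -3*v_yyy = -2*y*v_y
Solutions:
 v(y) = C1 + Integral(C2*airyai(2^(1/3)*3^(2/3)*y/3) + C3*airybi(2^(1/3)*3^(2/3)*y/3), y)


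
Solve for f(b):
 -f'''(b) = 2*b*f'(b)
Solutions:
 f(b) = C1 + Integral(C2*airyai(-2^(1/3)*b) + C3*airybi(-2^(1/3)*b), b)


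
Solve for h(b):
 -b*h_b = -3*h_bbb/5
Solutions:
 h(b) = C1 + Integral(C2*airyai(3^(2/3)*5^(1/3)*b/3) + C3*airybi(3^(2/3)*5^(1/3)*b/3), b)


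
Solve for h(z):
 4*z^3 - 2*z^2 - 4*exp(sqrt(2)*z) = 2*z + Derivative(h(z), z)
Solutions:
 h(z) = C1 + z^4 - 2*z^3/3 - z^2 - 2*sqrt(2)*exp(sqrt(2)*z)


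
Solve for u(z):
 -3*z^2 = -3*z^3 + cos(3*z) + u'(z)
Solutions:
 u(z) = C1 + 3*z^4/4 - z^3 - sin(3*z)/3


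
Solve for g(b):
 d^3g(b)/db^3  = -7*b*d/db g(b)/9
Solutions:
 g(b) = C1 + Integral(C2*airyai(-21^(1/3)*b/3) + C3*airybi(-21^(1/3)*b/3), b)


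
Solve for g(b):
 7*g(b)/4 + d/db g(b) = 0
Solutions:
 g(b) = C1*exp(-7*b/4)


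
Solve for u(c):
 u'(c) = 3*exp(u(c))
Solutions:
 u(c) = log(-1/(C1 + 3*c))


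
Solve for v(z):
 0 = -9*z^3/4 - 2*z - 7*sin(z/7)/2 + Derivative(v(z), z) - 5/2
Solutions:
 v(z) = C1 + 9*z^4/16 + z^2 + 5*z/2 - 49*cos(z/7)/2


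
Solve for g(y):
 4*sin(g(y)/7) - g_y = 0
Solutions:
 -4*y + 7*log(cos(g(y)/7) - 1)/2 - 7*log(cos(g(y)/7) + 1)/2 = C1


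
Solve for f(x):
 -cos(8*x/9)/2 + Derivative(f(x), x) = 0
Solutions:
 f(x) = C1 + 9*sin(8*x/9)/16


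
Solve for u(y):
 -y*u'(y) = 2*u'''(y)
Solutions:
 u(y) = C1 + Integral(C2*airyai(-2^(2/3)*y/2) + C3*airybi(-2^(2/3)*y/2), y)


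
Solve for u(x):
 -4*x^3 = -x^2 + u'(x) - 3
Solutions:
 u(x) = C1 - x^4 + x^3/3 + 3*x


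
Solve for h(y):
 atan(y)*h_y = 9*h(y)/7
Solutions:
 h(y) = C1*exp(9*Integral(1/atan(y), y)/7)


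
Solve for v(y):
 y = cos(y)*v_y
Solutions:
 v(y) = C1 + Integral(y/cos(y), y)


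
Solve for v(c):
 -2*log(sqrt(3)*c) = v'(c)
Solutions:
 v(c) = C1 - 2*c*log(c) - c*log(3) + 2*c


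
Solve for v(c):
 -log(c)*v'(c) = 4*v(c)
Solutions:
 v(c) = C1*exp(-4*li(c))


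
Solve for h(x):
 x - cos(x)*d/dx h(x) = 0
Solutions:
 h(x) = C1 + Integral(x/cos(x), x)


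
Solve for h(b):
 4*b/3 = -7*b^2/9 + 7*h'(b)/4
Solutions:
 h(b) = C1 + 4*b^3/27 + 8*b^2/21


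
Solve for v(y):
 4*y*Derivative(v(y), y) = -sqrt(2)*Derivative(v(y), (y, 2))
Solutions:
 v(y) = C1 + C2*erf(2^(1/4)*y)


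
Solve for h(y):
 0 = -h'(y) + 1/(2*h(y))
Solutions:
 h(y) = -sqrt(C1 + y)
 h(y) = sqrt(C1 + y)


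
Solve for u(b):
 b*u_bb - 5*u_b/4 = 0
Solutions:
 u(b) = C1 + C2*b^(9/4)


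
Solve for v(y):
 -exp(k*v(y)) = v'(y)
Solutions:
 v(y) = Piecewise((log(1/(C1*k + k*y))/k, Ne(k, 0)), (nan, True))
 v(y) = Piecewise((C1 - y, Eq(k, 0)), (nan, True))


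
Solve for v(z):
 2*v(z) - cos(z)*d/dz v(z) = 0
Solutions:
 v(z) = C1*(sin(z) + 1)/(sin(z) - 1)


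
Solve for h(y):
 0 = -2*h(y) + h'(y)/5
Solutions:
 h(y) = C1*exp(10*y)


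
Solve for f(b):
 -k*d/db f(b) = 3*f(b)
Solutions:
 f(b) = C1*exp(-3*b/k)


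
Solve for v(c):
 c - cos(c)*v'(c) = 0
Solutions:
 v(c) = C1 + Integral(c/cos(c), c)


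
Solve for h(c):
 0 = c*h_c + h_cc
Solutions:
 h(c) = C1 + C2*erf(sqrt(2)*c/2)


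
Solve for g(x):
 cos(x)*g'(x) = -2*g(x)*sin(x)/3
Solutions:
 g(x) = C1*cos(x)^(2/3)


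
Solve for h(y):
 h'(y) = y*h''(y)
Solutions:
 h(y) = C1 + C2*y^2


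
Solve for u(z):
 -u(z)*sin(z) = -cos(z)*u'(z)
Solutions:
 u(z) = C1/cos(z)


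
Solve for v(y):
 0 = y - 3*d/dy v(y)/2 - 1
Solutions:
 v(y) = C1 + y^2/3 - 2*y/3


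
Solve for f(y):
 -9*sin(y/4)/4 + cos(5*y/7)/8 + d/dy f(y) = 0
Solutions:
 f(y) = C1 - 7*sin(5*y/7)/40 - 9*cos(y/4)


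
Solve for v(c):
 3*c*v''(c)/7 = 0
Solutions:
 v(c) = C1 + C2*c


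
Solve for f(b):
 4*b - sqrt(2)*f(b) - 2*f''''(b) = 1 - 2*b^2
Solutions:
 f(b) = sqrt(2)*b^2 + 2*sqrt(2)*b + (C1*sin(2^(3/8)*b/2) + C2*cos(2^(3/8)*b/2))*exp(-2^(3/8)*b/2) + (C3*sin(2^(3/8)*b/2) + C4*cos(2^(3/8)*b/2))*exp(2^(3/8)*b/2) - sqrt(2)/2


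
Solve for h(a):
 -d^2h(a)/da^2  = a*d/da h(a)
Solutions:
 h(a) = C1 + C2*erf(sqrt(2)*a/2)


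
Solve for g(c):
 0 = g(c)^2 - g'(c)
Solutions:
 g(c) = -1/(C1 + c)


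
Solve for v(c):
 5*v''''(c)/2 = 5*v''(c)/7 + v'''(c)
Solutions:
 v(c) = C1 + C2*c + C3*exp(c*(7 - sqrt(399))/35) + C4*exp(c*(7 + sqrt(399))/35)


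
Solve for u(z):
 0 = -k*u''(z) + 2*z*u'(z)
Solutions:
 u(z) = C1 + C2*erf(z*sqrt(-1/k))/sqrt(-1/k)


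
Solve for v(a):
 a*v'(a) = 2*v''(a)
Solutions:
 v(a) = C1 + C2*erfi(a/2)


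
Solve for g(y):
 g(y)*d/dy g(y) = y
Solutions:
 g(y) = -sqrt(C1 + y^2)
 g(y) = sqrt(C1 + y^2)


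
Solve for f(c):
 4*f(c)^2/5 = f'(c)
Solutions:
 f(c) = -5/(C1 + 4*c)


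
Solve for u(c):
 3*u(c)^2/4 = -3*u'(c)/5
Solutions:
 u(c) = 4/(C1 + 5*c)


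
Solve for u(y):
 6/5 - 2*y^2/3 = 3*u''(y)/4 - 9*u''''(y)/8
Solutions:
 u(y) = C1 + C2*y + C3*exp(-sqrt(6)*y/3) + C4*exp(sqrt(6)*y/3) - 2*y^4/27 - 8*y^2/15


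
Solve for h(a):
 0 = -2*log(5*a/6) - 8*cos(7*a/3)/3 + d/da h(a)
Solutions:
 h(a) = C1 + 2*a*log(a) - 2*a*log(6) - 2*a + 2*a*log(5) + 8*sin(7*a/3)/7


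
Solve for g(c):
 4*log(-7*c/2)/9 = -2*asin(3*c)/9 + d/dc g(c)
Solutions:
 g(c) = C1 + 4*c*log(-c)/9 + 2*c*asin(3*c)/9 - 4*c/9 - 4*c*log(2)/9 + 4*c*log(7)/9 + 2*sqrt(1 - 9*c^2)/27


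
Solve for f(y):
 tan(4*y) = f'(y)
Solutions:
 f(y) = C1 - log(cos(4*y))/4


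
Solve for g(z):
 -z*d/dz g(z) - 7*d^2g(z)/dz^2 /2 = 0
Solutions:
 g(z) = C1 + C2*erf(sqrt(7)*z/7)


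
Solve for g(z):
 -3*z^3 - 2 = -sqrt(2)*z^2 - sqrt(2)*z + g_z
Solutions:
 g(z) = C1 - 3*z^4/4 + sqrt(2)*z^3/3 + sqrt(2)*z^2/2 - 2*z


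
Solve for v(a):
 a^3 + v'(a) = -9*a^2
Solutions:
 v(a) = C1 - a^4/4 - 3*a^3


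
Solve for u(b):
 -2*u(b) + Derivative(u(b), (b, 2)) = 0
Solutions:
 u(b) = C1*exp(-sqrt(2)*b) + C2*exp(sqrt(2)*b)


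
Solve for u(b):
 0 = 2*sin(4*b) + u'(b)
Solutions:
 u(b) = C1 + cos(4*b)/2


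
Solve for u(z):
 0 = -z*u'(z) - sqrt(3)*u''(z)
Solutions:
 u(z) = C1 + C2*erf(sqrt(2)*3^(3/4)*z/6)


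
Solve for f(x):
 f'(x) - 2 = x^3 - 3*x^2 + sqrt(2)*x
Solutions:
 f(x) = C1 + x^4/4 - x^3 + sqrt(2)*x^2/2 + 2*x


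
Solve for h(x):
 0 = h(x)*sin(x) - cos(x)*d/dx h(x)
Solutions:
 h(x) = C1/cos(x)


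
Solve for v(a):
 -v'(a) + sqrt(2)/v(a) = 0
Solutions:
 v(a) = -sqrt(C1 + 2*sqrt(2)*a)
 v(a) = sqrt(C1 + 2*sqrt(2)*a)


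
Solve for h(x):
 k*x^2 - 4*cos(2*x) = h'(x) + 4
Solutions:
 h(x) = C1 + k*x^3/3 - 4*x - 4*sin(x)*cos(x)


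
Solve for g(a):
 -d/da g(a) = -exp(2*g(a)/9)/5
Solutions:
 g(a) = 9*log(-sqrt(-1/(C1 + a))) - 9*log(2) + 9*log(3) + 9*log(10)/2
 g(a) = 9*log(-1/(C1 + a))/2 - 9*log(2) + 9*log(3) + 9*log(10)/2


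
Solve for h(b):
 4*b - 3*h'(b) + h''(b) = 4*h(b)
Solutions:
 h(b) = C1*exp(-b) + C2*exp(4*b) + b - 3/4


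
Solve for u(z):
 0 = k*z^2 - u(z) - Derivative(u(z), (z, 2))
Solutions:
 u(z) = C1*sin(z) + C2*cos(z) + k*z^2 - 2*k


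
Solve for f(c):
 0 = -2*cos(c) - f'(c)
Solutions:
 f(c) = C1 - 2*sin(c)


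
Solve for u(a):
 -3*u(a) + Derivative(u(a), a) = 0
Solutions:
 u(a) = C1*exp(3*a)


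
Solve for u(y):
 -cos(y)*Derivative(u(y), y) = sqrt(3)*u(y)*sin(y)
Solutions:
 u(y) = C1*cos(y)^(sqrt(3))


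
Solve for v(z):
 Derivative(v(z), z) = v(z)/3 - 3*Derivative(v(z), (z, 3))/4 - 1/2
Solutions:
 v(z) = C1*exp(-2^(1/3)*z*(2 - 2^(1/3))/6)*sin(2^(1/3)*sqrt(3)*z*(2^(1/3) + 2)/6) + C2*exp(-2^(1/3)*z*(2 - 2^(1/3))/6)*cos(2^(1/3)*sqrt(3)*z*(2^(1/3) + 2)/6) + C3*exp(2^(1/3)*z*(2 - 2^(1/3))/3) + 3/2


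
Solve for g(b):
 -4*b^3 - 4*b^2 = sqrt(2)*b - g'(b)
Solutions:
 g(b) = C1 + b^4 + 4*b^3/3 + sqrt(2)*b^2/2


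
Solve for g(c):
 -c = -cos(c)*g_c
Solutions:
 g(c) = C1 + Integral(c/cos(c), c)


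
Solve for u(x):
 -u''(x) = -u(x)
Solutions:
 u(x) = C1*exp(-x) + C2*exp(x)


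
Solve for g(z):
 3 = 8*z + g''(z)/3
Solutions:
 g(z) = C1 + C2*z - 4*z^3 + 9*z^2/2


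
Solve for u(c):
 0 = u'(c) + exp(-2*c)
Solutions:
 u(c) = C1 + exp(-2*c)/2


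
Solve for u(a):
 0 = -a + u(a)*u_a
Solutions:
 u(a) = -sqrt(C1 + a^2)
 u(a) = sqrt(C1 + a^2)


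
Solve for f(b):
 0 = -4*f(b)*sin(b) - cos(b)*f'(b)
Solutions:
 f(b) = C1*cos(b)^4


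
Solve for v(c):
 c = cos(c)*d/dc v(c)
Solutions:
 v(c) = C1 + Integral(c/cos(c), c)


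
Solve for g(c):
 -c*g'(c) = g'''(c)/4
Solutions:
 g(c) = C1 + Integral(C2*airyai(-2^(2/3)*c) + C3*airybi(-2^(2/3)*c), c)


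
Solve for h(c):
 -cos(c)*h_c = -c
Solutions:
 h(c) = C1 + Integral(c/cos(c), c)


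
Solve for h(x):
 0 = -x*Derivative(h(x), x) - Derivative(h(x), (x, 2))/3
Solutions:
 h(x) = C1 + C2*erf(sqrt(6)*x/2)


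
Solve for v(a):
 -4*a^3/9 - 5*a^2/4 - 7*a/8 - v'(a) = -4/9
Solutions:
 v(a) = C1 - a^4/9 - 5*a^3/12 - 7*a^2/16 + 4*a/9


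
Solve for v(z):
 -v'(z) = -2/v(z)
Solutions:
 v(z) = -sqrt(C1 + 4*z)
 v(z) = sqrt(C1 + 4*z)


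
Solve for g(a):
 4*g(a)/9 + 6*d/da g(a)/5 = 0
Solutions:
 g(a) = C1*exp(-10*a/27)


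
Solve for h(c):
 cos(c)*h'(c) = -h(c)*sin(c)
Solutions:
 h(c) = C1*cos(c)


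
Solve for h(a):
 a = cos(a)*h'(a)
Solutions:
 h(a) = C1 + Integral(a/cos(a), a)


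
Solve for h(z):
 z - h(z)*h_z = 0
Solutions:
 h(z) = -sqrt(C1 + z^2)
 h(z) = sqrt(C1 + z^2)


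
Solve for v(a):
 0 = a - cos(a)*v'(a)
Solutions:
 v(a) = C1 + Integral(a/cos(a), a)


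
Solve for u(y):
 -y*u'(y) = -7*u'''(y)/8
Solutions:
 u(y) = C1 + Integral(C2*airyai(2*7^(2/3)*y/7) + C3*airybi(2*7^(2/3)*y/7), y)


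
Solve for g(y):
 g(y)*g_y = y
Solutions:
 g(y) = -sqrt(C1 + y^2)
 g(y) = sqrt(C1 + y^2)


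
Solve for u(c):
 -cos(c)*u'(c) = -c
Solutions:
 u(c) = C1 + Integral(c/cos(c), c)


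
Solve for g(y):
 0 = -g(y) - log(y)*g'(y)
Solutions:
 g(y) = C1*exp(-li(y))


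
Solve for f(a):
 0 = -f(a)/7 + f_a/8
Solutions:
 f(a) = C1*exp(8*a/7)


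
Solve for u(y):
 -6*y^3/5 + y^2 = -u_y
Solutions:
 u(y) = C1 + 3*y^4/10 - y^3/3


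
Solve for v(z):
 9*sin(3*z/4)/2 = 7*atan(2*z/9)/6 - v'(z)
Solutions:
 v(z) = C1 + 7*z*atan(2*z/9)/6 - 21*log(4*z^2 + 81)/8 + 6*cos(3*z/4)


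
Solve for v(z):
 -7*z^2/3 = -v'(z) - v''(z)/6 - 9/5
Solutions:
 v(z) = C1 + C2*exp(-6*z) + 7*z^3/9 - 7*z^2/18 - 451*z/270


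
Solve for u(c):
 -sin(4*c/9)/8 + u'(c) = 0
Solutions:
 u(c) = C1 - 9*cos(4*c/9)/32


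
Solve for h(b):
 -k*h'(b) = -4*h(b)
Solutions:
 h(b) = C1*exp(4*b/k)


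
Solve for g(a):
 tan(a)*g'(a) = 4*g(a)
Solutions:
 g(a) = C1*sin(a)^4


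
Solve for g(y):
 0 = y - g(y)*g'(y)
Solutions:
 g(y) = -sqrt(C1 + y^2)
 g(y) = sqrt(C1 + y^2)


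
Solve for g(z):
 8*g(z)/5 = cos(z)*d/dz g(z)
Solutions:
 g(z) = C1*(sin(z) + 1)^(4/5)/(sin(z) - 1)^(4/5)


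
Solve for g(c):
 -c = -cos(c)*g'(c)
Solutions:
 g(c) = C1 + Integral(c/cos(c), c)


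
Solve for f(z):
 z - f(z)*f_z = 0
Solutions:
 f(z) = -sqrt(C1 + z^2)
 f(z) = sqrt(C1 + z^2)


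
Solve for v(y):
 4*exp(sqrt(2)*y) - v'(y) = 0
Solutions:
 v(y) = C1 + 2*sqrt(2)*exp(sqrt(2)*y)


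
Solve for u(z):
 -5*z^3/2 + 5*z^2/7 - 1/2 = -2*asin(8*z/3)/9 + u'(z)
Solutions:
 u(z) = C1 - 5*z^4/8 + 5*z^3/21 + 2*z*asin(8*z/3)/9 - z/2 + sqrt(9 - 64*z^2)/36


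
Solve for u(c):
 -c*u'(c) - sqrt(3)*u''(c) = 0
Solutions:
 u(c) = C1 + C2*erf(sqrt(2)*3^(3/4)*c/6)


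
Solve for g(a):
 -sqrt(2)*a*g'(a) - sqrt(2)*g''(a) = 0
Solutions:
 g(a) = C1 + C2*erf(sqrt(2)*a/2)


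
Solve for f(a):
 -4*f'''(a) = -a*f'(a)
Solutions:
 f(a) = C1 + Integral(C2*airyai(2^(1/3)*a/2) + C3*airybi(2^(1/3)*a/2), a)


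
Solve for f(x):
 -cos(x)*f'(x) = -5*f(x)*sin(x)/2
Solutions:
 f(x) = C1/cos(x)^(5/2)


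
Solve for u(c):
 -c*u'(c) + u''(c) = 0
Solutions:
 u(c) = C1 + C2*erfi(sqrt(2)*c/2)


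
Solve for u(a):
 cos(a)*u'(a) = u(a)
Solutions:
 u(a) = C1*sqrt(sin(a) + 1)/sqrt(sin(a) - 1)


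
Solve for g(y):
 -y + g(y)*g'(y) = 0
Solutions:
 g(y) = -sqrt(C1 + y^2)
 g(y) = sqrt(C1 + y^2)


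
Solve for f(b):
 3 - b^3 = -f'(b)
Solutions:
 f(b) = C1 + b^4/4 - 3*b


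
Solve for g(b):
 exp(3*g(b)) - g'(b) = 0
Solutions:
 g(b) = log(-1/(C1 + 3*b))/3
 g(b) = log((-1/(C1 + b))^(1/3)*(-3^(2/3) - 3*3^(1/6)*I)/6)
 g(b) = log((-1/(C1 + b))^(1/3)*(-3^(2/3) + 3*3^(1/6)*I)/6)


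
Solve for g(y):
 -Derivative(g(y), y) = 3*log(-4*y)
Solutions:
 g(y) = C1 - 3*y*log(-y) + 3*y*(1 - 2*log(2))


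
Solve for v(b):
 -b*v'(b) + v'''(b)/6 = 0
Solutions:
 v(b) = C1 + Integral(C2*airyai(6^(1/3)*b) + C3*airybi(6^(1/3)*b), b)


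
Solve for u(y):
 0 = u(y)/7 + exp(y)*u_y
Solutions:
 u(y) = C1*exp(exp(-y)/7)


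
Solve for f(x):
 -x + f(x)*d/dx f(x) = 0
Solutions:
 f(x) = -sqrt(C1 + x^2)
 f(x) = sqrt(C1 + x^2)


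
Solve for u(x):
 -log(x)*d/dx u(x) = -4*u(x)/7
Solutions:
 u(x) = C1*exp(4*li(x)/7)


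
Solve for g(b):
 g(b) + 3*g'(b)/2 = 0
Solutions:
 g(b) = C1*exp(-2*b/3)


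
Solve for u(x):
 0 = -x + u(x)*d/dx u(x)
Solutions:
 u(x) = -sqrt(C1 + x^2)
 u(x) = sqrt(C1 + x^2)


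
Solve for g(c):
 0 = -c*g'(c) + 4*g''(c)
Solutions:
 g(c) = C1 + C2*erfi(sqrt(2)*c/4)


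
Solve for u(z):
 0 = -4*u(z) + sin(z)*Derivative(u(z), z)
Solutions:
 u(z) = C1*(cos(z)^2 - 2*cos(z) + 1)/(cos(z)^2 + 2*cos(z) + 1)


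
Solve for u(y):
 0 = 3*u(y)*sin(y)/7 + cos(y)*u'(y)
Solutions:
 u(y) = C1*cos(y)^(3/7)


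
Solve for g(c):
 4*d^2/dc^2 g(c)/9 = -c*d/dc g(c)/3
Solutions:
 g(c) = C1 + C2*erf(sqrt(6)*c/4)


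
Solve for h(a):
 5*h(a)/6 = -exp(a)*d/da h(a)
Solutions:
 h(a) = C1*exp(5*exp(-a)/6)


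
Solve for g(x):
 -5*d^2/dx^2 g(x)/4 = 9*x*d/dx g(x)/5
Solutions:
 g(x) = C1 + C2*erf(3*sqrt(2)*x/5)


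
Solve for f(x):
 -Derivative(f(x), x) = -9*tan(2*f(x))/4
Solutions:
 f(x) = -asin(C1*exp(9*x/2))/2 + pi/2
 f(x) = asin(C1*exp(9*x/2))/2


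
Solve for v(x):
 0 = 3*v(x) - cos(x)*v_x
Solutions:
 v(x) = C1*(sin(x) + 1)^(3/2)/(sin(x) - 1)^(3/2)


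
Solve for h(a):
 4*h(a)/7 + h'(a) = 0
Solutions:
 h(a) = C1*exp(-4*a/7)


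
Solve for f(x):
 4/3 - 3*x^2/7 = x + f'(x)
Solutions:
 f(x) = C1 - x^3/7 - x^2/2 + 4*x/3


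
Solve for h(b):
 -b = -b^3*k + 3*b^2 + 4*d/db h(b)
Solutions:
 h(b) = C1 + b^4*k/16 - b^3/4 - b^2/8


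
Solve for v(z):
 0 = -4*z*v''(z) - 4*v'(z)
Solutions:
 v(z) = C1 + C2*log(z)


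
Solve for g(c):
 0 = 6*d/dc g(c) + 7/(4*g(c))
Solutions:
 g(c) = -sqrt(C1 - 21*c)/6
 g(c) = sqrt(C1 - 21*c)/6


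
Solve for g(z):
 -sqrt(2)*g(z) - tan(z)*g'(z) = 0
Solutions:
 g(z) = C1/sin(z)^(sqrt(2))


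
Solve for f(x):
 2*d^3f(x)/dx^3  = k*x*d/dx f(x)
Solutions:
 f(x) = C1 + Integral(C2*airyai(2^(2/3)*k^(1/3)*x/2) + C3*airybi(2^(2/3)*k^(1/3)*x/2), x)


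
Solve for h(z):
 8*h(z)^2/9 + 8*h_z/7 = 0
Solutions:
 h(z) = 9/(C1 + 7*z)


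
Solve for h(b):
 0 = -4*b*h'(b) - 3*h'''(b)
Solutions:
 h(b) = C1 + Integral(C2*airyai(-6^(2/3)*b/3) + C3*airybi(-6^(2/3)*b/3), b)


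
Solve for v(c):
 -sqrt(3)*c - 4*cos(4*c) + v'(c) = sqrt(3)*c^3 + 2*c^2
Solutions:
 v(c) = C1 + sqrt(3)*c^4/4 + 2*c^3/3 + sqrt(3)*c^2/2 + sin(4*c)


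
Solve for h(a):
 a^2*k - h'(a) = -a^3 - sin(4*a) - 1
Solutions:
 h(a) = C1 + a^4/4 + a^3*k/3 + a - cos(4*a)/4


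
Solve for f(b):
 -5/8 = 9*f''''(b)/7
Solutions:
 f(b) = C1 + C2*b + C3*b^2 + C4*b^3 - 35*b^4/1728


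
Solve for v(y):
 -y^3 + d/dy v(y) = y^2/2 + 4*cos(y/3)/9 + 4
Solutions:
 v(y) = C1 + y^4/4 + y^3/6 + 4*y + 4*sin(y/3)/3


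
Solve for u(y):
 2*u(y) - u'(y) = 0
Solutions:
 u(y) = C1*exp(2*y)


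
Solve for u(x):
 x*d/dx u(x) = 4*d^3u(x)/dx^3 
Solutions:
 u(x) = C1 + Integral(C2*airyai(2^(1/3)*x/2) + C3*airybi(2^(1/3)*x/2), x)


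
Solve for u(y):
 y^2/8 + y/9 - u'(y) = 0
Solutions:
 u(y) = C1 + y^3/24 + y^2/18


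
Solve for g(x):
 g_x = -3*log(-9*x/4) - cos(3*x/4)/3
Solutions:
 g(x) = C1 - 3*x*log(-x) - 6*x*log(3) + 3*x + 6*x*log(2) - 4*sin(3*x/4)/9


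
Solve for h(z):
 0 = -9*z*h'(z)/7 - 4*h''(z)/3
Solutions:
 h(z) = C1 + C2*erf(3*sqrt(42)*z/28)


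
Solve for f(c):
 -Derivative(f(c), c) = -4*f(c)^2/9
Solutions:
 f(c) = -9/(C1 + 4*c)


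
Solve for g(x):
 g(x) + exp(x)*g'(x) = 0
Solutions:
 g(x) = C1*exp(exp(-x))


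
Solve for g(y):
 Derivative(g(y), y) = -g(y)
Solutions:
 g(y) = C1*exp(-y)


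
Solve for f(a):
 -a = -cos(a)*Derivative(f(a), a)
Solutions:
 f(a) = C1 + Integral(a/cos(a), a)


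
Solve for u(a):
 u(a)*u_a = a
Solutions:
 u(a) = -sqrt(C1 + a^2)
 u(a) = sqrt(C1 + a^2)


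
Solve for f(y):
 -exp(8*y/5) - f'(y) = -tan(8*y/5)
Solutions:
 f(y) = C1 - 5*exp(8*y/5)/8 - 5*log(cos(8*y/5))/8


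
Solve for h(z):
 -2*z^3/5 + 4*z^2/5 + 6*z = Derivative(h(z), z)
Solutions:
 h(z) = C1 - z^4/10 + 4*z^3/15 + 3*z^2


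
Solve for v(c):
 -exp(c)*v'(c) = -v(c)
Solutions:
 v(c) = C1*exp(-exp(-c))


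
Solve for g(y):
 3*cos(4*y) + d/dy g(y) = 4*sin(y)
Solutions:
 g(y) = C1 - 3*sin(4*y)/4 - 4*cos(y)


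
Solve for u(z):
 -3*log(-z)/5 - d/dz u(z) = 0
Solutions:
 u(z) = C1 - 3*z*log(-z)/5 + 3*z/5


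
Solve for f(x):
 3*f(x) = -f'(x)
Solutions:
 f(x) = C1*exp(-3*x)


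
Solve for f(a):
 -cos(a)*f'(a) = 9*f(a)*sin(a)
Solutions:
 f(a) = C1*cos(a)^9


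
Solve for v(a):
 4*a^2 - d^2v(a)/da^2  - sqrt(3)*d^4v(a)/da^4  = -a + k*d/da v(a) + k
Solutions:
 v(a) = C1 + C2*exp(a*(-2^(2/3)*3^(1/6)*(9*k + sqrt(81*k^2 + 4*sqrt(3)))^(1/3) + 2*6^(1/3)/(9*k + sqrt(81*k^2 + 4*sqrt(3)))^(1/3))/6) + C3*exp(a*(2^(2/3)*3^(1/6)*(9*k + sqrt(81*k^2 + 4*sqrt(3)))^(1/3) - 6^(2/3)*I*(9*k + sqrt(81*k^2 + 4*sqrt(3)))^(1/3) + 16*sqrt(3)/((9*k + sqrt(81*k^2 + 4*sqrt(3)))^(1/3)*(-2^(2/3)*3^(1/6) + 6^(2/3)*I)))/12) + C4*exp(a*(2^(2/3)*3^(1/6)*(9*k + sqrt(81*k^2 + 4*sqrt(3)))^(1/3) + 6^(2/3)*I*(9*k + sqrt(81*k^2 + 4*sqrt(3)))^(1/3) - 16*sqrt(3)/((9*k + sqrt(81*k^2 + 4*sqrt(3)))^(1/3)*(2^(2/3)*3^(1/6) + 6^(2/3)*I)))/12) + 4*a^3/(3*k) + a^2/(2*k) - 4*a^2/k^2 - a - a/k^2 + 8*a/k^3


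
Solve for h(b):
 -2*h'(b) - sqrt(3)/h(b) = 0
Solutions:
 h(b) = -sqrt(C1 - sqrt(3)*b)
 h(b) = sqrt(C1 - sqrt(3)*b)


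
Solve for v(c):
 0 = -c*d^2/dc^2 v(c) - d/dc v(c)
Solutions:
 v(c) = C1 + C2*log(c)


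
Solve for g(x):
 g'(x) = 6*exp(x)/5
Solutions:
 g(x) = C1 + 6*exp(x)/5


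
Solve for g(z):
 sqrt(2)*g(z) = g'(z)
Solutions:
 g(z) = C1*exp(sqrt(2)*z)


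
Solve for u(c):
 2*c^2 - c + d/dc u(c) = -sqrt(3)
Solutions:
 u(c) = C1 - 2*c^3/3 + c^2/2 - sqrt(3)*c


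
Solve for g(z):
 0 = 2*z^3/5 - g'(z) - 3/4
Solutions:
 g(z) = C1 + z^4/10 - 3*z/4


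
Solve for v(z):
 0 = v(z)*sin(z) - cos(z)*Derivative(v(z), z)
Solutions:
 v(z) = C1/cos(z)


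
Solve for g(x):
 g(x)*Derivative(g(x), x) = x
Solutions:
 g(x) = -sqrt(C1 + x^2)
 g(x) = sqrt(C1 + x^2)


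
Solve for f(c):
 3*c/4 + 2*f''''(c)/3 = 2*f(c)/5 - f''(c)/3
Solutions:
 f(c) = C1*exp(-sqrt(5)*c*sqrt(-5 + sqrt(265))/10) + C2*exp(sqrt(5)*c*sqrt(-5 + sqrt(265))/10) + C3*sin(sqrt(5)*c*sqrt(5 + sqrt(265))/10) + C4*cos(sqrt(5)*c*sqrt(5 + sqrt(265))/10) + 15*c/8


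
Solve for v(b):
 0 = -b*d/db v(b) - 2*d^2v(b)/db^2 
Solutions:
 v(b) = C1 + C2*erf(b/2)


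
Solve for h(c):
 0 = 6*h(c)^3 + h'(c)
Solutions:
 h(c) = -sqrt(2)*sqrt(-1/(C1 - 6*c))/2
 h(c) = sqrt(2)*sqrt(-1/(C1 - 6*c))/2


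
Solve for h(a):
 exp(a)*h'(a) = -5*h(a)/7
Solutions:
 h(a) = C1*exp(5*exp(-a)/7)


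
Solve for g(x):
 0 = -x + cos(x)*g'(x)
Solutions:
 g(x) = C1 + Integral(x/cos(x), x)


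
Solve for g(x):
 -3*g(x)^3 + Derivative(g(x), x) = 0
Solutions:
 g(x) = -sqrt(2)*sqrt(-1/(C1 + 3*x))/2
 g(x) = sqrt(2)*sqrt(-1/(C1 + 3*x))/2


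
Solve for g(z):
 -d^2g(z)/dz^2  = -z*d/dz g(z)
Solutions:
 g(z) = C1 + C2*erfi(sqrt(2)*z/2)


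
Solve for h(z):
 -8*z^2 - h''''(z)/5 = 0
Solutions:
 h(z) = C1 + C2*z + C3*z^2 + C4*z^3 - z^6/9


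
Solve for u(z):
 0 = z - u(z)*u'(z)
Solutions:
 u(z) = -sqrt(C1 + z^2)
 u(z) = sqrt(C1 + z^2)


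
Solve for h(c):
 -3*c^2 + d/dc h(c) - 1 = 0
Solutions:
 h(c) = C1 + c^3 + c


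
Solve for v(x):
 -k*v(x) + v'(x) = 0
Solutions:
 v(x) = C1*exp(k*x)


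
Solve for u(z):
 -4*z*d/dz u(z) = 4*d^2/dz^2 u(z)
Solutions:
 u(z) = C1 + C2*erf(sqrt(2)*z/2)


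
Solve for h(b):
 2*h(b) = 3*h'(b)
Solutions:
 h(b) = C1*exp(2*b/3)


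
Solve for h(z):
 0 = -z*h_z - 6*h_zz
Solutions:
 h(z) = C1 + C2*erf(sqrt(3)*z/6)


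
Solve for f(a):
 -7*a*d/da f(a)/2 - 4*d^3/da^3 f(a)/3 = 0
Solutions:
 f(a) = C1 + Integral(C2*airyai(-21^(1/3)*a/2) + C3*airybi(-21^(1/3)*a/2), a)


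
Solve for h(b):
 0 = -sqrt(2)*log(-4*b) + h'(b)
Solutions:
 h(b) = C1 + sqrt(2)*b*log(-b) + sqrt(2)*b*(-1 + 2*log(2))


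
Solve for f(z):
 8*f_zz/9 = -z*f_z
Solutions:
 f(z) = C1 + C2*erf(3*z/4)


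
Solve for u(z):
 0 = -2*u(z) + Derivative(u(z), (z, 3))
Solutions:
 u(z) = C3*exp(2^(1/3)*z) + (C1*sin(2^(1/3)*sqrt(3)*z/2) + C2*cos(2^(1/3)*sqrt(3)*z/2))*exp(-2^(1/3)*z/2)


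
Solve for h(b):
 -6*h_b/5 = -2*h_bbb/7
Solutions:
 h(b) = C1 + C2*exp(-sqrt(105)*b/5) + C3*exp(sqrt(105)*b/5)


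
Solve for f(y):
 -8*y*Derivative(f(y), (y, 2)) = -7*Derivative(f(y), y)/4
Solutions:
 f(y) = C1 + C2*y^(39/32)


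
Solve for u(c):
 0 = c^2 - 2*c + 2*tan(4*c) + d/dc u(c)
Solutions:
 u(c) = C1 - c^3/3 + c^2 + log(cos(4*c))/2


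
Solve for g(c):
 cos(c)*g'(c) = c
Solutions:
 g(c) = C1 + Integral(c/cos(c), c)


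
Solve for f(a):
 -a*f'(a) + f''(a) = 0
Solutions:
 f(a) = C1 + C2*erfi(sqrt(2)*a/2)


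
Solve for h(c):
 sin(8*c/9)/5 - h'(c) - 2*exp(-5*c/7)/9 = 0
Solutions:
 h(c) = C1 - 9*cos(8*c/9)/40 + 14*exp(-5*c/7)/45


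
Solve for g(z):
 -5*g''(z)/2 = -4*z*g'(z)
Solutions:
 g(z) = C1 + C2*erfi(2*sqrt(5)*z/5)


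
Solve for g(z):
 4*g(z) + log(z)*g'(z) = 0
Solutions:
 g(z) = C1*exp(-4*li(z))


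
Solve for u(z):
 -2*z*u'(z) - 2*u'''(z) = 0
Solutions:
 u(z) = C1 + Integral(C2*airyai(-z) + C3*airybi(-z), z)


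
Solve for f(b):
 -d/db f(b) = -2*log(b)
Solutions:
 f(b) = C1 + 2*b*log(b) - 2*b


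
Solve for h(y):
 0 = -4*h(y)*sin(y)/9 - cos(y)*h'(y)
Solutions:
 h(y) = C1*cos(y)^(4/9)


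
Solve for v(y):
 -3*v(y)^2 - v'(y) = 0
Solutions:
 v(y) = 1/(C1 + 3*y)


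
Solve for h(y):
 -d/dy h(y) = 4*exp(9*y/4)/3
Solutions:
 h(y) = C1 - 16*exp(9*y/4)/27


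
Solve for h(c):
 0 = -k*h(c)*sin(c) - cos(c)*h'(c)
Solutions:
 h(c) = C1*exp(k*log(cos(c)))


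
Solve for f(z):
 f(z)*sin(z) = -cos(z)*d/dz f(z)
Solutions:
 f(z) = C1*cos(z)


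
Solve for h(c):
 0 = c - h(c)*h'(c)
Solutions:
 h(c) = -sqrt(C1 + c^2)
 h(c) = sqrt(C1 + c^2)


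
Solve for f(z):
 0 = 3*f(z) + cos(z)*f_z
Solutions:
 f(z) = C1*(sin(z) - 1)^(3/2)/(sin(z) + 1)^(3/2)


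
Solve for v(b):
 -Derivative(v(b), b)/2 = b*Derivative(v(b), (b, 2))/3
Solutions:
 v(b) = C1 + C2/sqrt(b)


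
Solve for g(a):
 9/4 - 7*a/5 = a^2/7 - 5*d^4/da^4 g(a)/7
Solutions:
 g(a) = C1 + C2*a + C3*a^2 + C4*a^3 + a^6/1800 + 49*a^5/3000 - 21*a^4/160


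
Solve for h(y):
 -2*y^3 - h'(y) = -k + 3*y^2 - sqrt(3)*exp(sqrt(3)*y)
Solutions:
 h(y) = C1 + k*y - y^4/2 - y^3 + exp(sqrt(3)*y)


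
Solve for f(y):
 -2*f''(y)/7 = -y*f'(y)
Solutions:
 f(y) = C1 + C2*erfi(sqrt(7)*y/2)
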